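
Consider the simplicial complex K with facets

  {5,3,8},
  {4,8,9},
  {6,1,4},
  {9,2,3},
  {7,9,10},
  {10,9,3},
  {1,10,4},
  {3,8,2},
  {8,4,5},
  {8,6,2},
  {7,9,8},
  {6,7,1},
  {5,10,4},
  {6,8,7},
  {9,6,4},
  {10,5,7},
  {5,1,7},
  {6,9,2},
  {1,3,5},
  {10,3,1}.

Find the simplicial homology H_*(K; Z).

Order the vertices as 1 < 2 < 3 < 4 < 5 < 6 < 7 < 8 < 9 < 10. Listing each simplex with vertices in this order, K has dimension 2 with simplices:

  0-simplices (10): [1], [2], [3], [4], [5], [6], [7], [8], [9], [10]
  1-simplices (30): (30 of them)
  2-simplices (20): (20 of them)

giving chain groups C_0 ≅ Z^10, C_1 ≅ Z^30, C_2 ≅ Z^20.

∂_1: C_1 → C_0 sends each edge [p,q] (with p < q) to q − p.
This gives a 10×30 integer matrix of rank 9; reducing to Smith normal form yields diagonal entries (1,1,1,1,1,1,1,1,1).

∂_2: C_2 → C_1 maps a triangle to the signed sum of its edges. For instance
  ∂[5,7,10] = [7,10] − [5,10] + [5,7],
  ∂[7,8,9] = [8,9] − [7,9] + [7,8].
As a 30×20 matrix over Z this has rank 20, with invariant factors (1,1,1,1,1,1,1,1,1,1,1,1,1,1,1,1,1,1,1,2).

Now H_k = ker ∂_k / im ∂_{k+1}, so:

  H_0: rank C_0 − rank ∂_1 = 10 − 9 = 1, and the invariant factors of ∂_1 are all 1, so H_0 = Z.
  H_1: rank ker ∂_1 − rank ∂_2 = (30 − 9) − 20 = 1, and ∂_2 has invariant factor 2 > 1, so H_1 = Z ⊕ Z/2Z.
  H_2: rank ker ∂_2 − rank ∂_3 = (20 − 20) − 0 = 0, and there is no ∂_3, so H_2 = 0.

H_0 = Z,  H_1 = Z ⊕ Z/2Z,  H_2 = 0.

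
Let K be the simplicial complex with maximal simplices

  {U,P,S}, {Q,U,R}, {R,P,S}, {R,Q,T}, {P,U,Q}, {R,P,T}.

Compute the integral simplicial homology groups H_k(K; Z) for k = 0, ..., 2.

H_0 = Z,  H_1 = Z,  H_2 = 0.

Take the total order P < Q < R < S < T < U on the vertex set. Then K (dimension 2) consists of the simplices:

  0-simplices (6): P, Q, R, S, T, U
  1-simplices (12): PQ, PR, PS, PT, PU, QR, QT, QU, RS, RT, RU, SU
  2-simplices (6): PQU, PRS, PRT, PSU, QRT, QRU

so the chain groups are C_0 ≅ Z^6, C_1 ≅ Z^12, C_2 ≅ Z^6.

Boundary ∂_1: C_1 → C_0 is given by ∂[p,q] = [q] − [p]. For instance
  ∂PU = U − P.
As a 6×12 matrix over Z this has rank 5, with invariant factors (1,1,1,1,1).

Boundary ∂_2: C_2 → C_1 maps a triangle to the signed sum of its edges. For instance
  ∂PQU = QU − PU + PQ,
  ∂QRT = RT − QT + QR.
As a 12×6 matrix over Z this has rank 6, with invariant factors (1,1,1,1,1,1).

Computing H_k = (kernel of ∂_k) / (image of ∂_{k+1}):

  H_0: rank C_0 − rank ∂_1 = 6 − 5 = 1, and the invariant factors of ∂_1 are all 1, so H_0 ≅ Z.
  H_1: rank ker ∂_1 − rank ∂_2 = (12 − 5) − 6 = 1, and the invariant factors of ∂_2 are all 1, so H_1 ≅ Z.
  H_2: rank ker ∂_2 − rank ∂_3 = (6 − 6) − 0 = 0, and there is no ∂_3, so H_2 ≅ 0.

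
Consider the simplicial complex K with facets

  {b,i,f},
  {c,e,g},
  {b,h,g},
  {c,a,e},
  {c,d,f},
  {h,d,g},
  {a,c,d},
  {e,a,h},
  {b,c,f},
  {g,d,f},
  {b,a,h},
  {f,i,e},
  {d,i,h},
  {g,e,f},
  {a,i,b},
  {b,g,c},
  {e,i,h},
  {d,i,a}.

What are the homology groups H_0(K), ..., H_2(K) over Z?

H_0 ≅ Z,  H_1 ≅ Z × Z/2,  H_2 = 0.

We work with the vertex ordering a < b < c < d < e < f < g < h < i. The simplices of K, each written with vertices in increasing order, are:

  0-simplices (9): a, b, c, d, e, f, g, h, i
  1-simplices (27): ab, ac, ad, ae, ah, ai, bc, bf, bg, bh, bi, cd, ce, cf, cg, df, dg, dh, di, ef, eg, eh, ei, fg, fi, gh, hi
  2-simplices (18): abh, abi, acd, ace, adi, aeh, bcf, bcg, bfi, bgh, cdf, ceg, dfg, dgh, dhi, efg, efi, ehi

Hence C_0 ≅ Z^9, C_1 ≅ Z^27, C_2 ≅ Z^18.

The boundary map ∂_1: C_1 → C_0 sends each edge [p,q] (with p < q) to q − p.
This gives a 9×27 integer matrix of rank 8; reducing to Smith normal form yields diagonal entries (1,1,1,1,1,1,1,1).

∂_2: C_2 → C_1 maps a triangle to the signed sum of its edges. For instance
  ∂dhi = hi − di + dh,
  ∂efi = fi − ei + ef.
The resulting 27×18 matrix has rank 18, and its Smith normal form has invariant factors (1,1,1,1,1,1,1,1,1,1,1,1,1,1,1,1,1,2).

Computing H_k = (kernel of ∂_k) / (image of ∂_{k+1}):

  H_0: rank C_0 − rank ∂_1 = 9 − 8 = 1, and the invariant factors of ∂_1 are all 1, so H_0 ≅ Z.
  H_1: rank ker ∂_1 − rank ∂_2 = (27 − 8) − 18 = 1, and ∂_2 has invariant factor 2 > 1, so H_1 ≅ Z × Z/2.
  H_2: rank ker ∂_2 − rank ∂_3 = (18 − 18) − 0 = 0, and there is no ∂_3, so H_2 ≅ 0.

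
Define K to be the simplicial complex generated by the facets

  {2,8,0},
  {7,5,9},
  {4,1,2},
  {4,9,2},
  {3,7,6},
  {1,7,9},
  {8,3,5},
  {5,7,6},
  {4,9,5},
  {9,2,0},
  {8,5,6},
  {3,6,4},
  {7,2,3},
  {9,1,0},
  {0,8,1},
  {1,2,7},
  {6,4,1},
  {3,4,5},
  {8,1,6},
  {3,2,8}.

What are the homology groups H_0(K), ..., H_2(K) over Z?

We work with the vertex ordering 0 < 1 < 2 < 3 < 4 < 5 < 6 < 7 < 8 < 9. The simplices of K, each written with vertices in increasing order, are:

  0-simplices (10): [0], [1], [2], [3], [4], [5], [6], [7], [8], [9]
  1-simplices (30): (30 of them)
  2-simplices (20): (20 of them)

giving chain groups C_0 ≅ Z^10, C_1 ≅ Z^30, C_2 ≅ Z^20.

Boundary ∂_1: C_1 → C_0 is given by ∂[p,q] = [q] − [p]. For instance
  ∂[0,9] = [9] − [0].
The resulting 10×30 matrix has rank 9, and its Smith normal form has invariant factors (1,1,1,1,1,1,1,1,1).

∂_2: C_2 → C_1 sends each 2-simplex [p,q,r] to [q,r] − [p,r] + [p,q]. For instance
  ∂[4,5,9] = [5,9] − [4,9] + [4,5],
  ∂[0,1,8] = [1,8] − [0,8] + [0,1].
This gives a 30×20 integer matrix of rank 20; reducing to Smith normal form yields diagonal entries (1,1,1,1,1,1,1,1,1,1,1,1,1,1,1,1,1,1,1,2).

Now H_k = ker ∂_k / im ∂_{k+1}, so:

  H_0: rank C_0 − rank ∂_1 = 10 − 9 = 1, and the invariant factors of ∂_1 are all 1, so H_0 = Z.
  H_1: rank ker ∂_1 − rank ∂_2 = (30 − 9) − 20 = 1, and ∂_2 has invariant factor 2 > 1, so H_1 = Z × Z/2.
  H_2: rank ker ∂_2 − rank ∂_3 = (20 − 20) − 0 = 0, and there is no ∂_3, so H_2 = 0.

H_0 = Z,  H_1 = Z × Z/2,  H_2 = 0.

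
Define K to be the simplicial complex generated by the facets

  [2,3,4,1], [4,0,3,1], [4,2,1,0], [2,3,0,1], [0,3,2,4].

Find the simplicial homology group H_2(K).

Fix the vertex order 0 < 1 < 2 < 3 < 4 and write every simplex with vertices in increasing order. Then dim K = 3 and the simplices of K are:

  0-simplices (5): [0], [1], [2], [3], [4]
  1-simplices (10): [0,1], [0,2], [0,3], [0,4], [1,2], [1,3], [1,4], [2,3], [2,4], [3,4]
  2-simplices (10): [0,1,2], [0,1,3], [0,1,4], [0,2,3], [0,2,4], [0,3,4], [1,2,3], [1,2,4], [1,3,4], [2,3,4]
  3-simplices (5): [0,1,2,3], [0,1,2,4], [0,1,3,4], [0,2,3,4], [1,2,3,4]

Hence C_0 ≅ Z^5, C_1 ≅ Z^10, C_2 ≅ Z^10, C_3 ≅ Z^5.

Boundary ∂_1: C_1 → C_0 maps an edge to its endpoints' difference, ∂[p,q] = q − p. For instance
  ∂[1,4] = [4] − [1].
As a 5×10 matrix over Z this has rank 4, with invariant factors (1,1,1,1).

Boundary ∂_2: C_2 → C_1 acts by ∂[p,q,r] = [q,r] − [p,r] + [p,q]. For instance
  ∂[0,2,3] = [2,3] − [0,3] + [0,2],
  ∂[0,2,4] = [2,4] − [0,4] + [0,2].
The resulting 10×10 matrix has rank 6, and its Smith normal form has invariant factors (1,1,1,1,1,1).

∂_3: C_3 → C_2 sends each 3-simplex σ to the alternating sum Σ_i (−1)^i (σ with its i-th vertex removed). For instance
  ∂[0,1,3,4] = [1,3,4] − [0,3,4] + [0,1,4] − [0,1,3],
  ∂[0,1,2,4] = [1,2,4] − [0,2,4] + [0,1,4] − [0,1,2].
As a 10×5 matrix over Z this has rank 4, with invariant factors (1,1,1,1).

Reading off H_k = ker ∂_k / im ∂_{k+1}:

  H_2: rank ker ∂_2 − rank ∂_3 = (10 − 6) − 4 = 0, and the invariant factors of ∂_3 are all 1, so H_2 = 0.

(K is a triangulation of the 3-sphere S^3.)

H_2 ≅ 0.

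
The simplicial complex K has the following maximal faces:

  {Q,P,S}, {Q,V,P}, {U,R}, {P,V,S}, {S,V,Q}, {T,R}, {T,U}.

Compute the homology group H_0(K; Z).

Order the vertices as P < Q < R < S < T < U < V. Listing each simplex with vertices in this order, K has dimension 2 with simplices:

  0-simplices (7): P, Q, R, S, T, U, V
  1-simplices (9): PQ, PS, PV, QS, QV, RT, RU, SV, TU
  2-simplices (4): PQS, PQV, PSV, QSV

so the chain groups are C_0 ≅ Z^7, C_1 ≅ Z^9, C_2 ≅ Z^4.

∂_1: C_1 → C_0 maps an edge to its endpoints' difference, ∂[p,q] = q − p. For instance
  ∂RU = U − R.
As a 7×9 matrix over Z this has rank 5, with invariant factors (1,1,1,1,1).

∂_2: C_2 → C_1 maps a triangle to the signed sum of its edges. For instance
  ∂PQS = QS − PS + PQ,
  ∂PSV = SV − PV + PS.
This gives a 9×4 integer matrix of rank 3; reducing to Smith normal form yields diagonal entries (1,1,1).

Computing H_k = (kernel of ∂_k) / (image of ∂_{k+1}):

  H_0: rank C_0 − rank ∂_1 = 7 − 5 = 2, and the invariant factors of ∂_1 are all 1, so H_0 = Z^2.

H_0 = Z^2.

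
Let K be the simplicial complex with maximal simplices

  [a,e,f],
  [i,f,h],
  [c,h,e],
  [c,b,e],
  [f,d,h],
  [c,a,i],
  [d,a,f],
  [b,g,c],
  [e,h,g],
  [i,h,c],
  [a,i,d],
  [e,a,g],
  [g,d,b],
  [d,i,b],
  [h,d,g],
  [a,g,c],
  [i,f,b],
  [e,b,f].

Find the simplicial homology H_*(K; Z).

Order the vertices as a < b < c < d < e < f < g < h < i. Listing each simplex with vertices in this order, K has dimension 2 with simplices:

  0-simplices (9): a, b, c, d, e, f, g, h, i
  1-simplices (27): ac, ad, ae, af, ag, ai, bc, bd, be, bf, bg, bi, ce, cg, ch, ci, df, dg, dh, di, ef, eg, eh, fh, fi, gh, hi
  2-simplices (18): acg, aci, adf, adi, aef, aeg, bce, bcg, bdg, bdi, bef, bfi, ceh, chi, dfh, dgh, egh, fhi

giving chain groups C_0 ≅ Z^9, C_1 ≅ Z^27, C_2 ≅ Z^18.

Boundary ∂_1: C_1 → C_0 sends each edge [p,q] (with p < q) to q − p. For instance
  ∂ce = e − c.
As a 9×27 matrix over Z this has rank 8, with invariant factors (1,1,1,1,1,1,1,1).

∂_2: C_2 → C_1 maps a triangle to the signed sum of its edges. For instance
  ∂aef = ef − af + ae,
  ∂bce = ce − be + bc.
The 27×18 boundary matrix has rank 18 and Smith normal form diag(1,1,1,1,1,1,1,1,1,1,1,1,1,1,1,1,1,2).

Now H_k = ker ∂_k / im ∂_{k+1}, so:

  H_0: rank C_0 − rank ∂_1 = 9 − 8 = 1, and the invariant factors of ∂_1 are all 1, so H_0 ≅ Z.
  H_1: rank ker ∂_1 − rank ∂_2 = (27 − 8) − 18 = 1, and ∂_2 has invariant factor 2 > 1, so H_1 ≅ Z ⊕ Z_2.
  H_2: rank ker ∂_2 − rank ∂_3 = (18 − 18) − 0 = 0, and there is no ∂_3, so H_2 ≅ 0.

(K is a triangulation of the Klein bottle.)

H_0 = Z,  H_1 = Z ⊕ Z_2,  H_2 = 0.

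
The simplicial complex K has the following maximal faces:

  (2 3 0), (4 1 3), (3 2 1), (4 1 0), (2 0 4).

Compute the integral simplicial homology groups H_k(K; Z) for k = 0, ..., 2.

H_0 = Z,  H_1 = Z,  H_2 = 0.

Fix the vertex order 0 < 1 < 2 < 3 < 4 and write every simplex with vertices in increasing order. Then dim K = 2 and the simplices of K are:

  0-simplices (5): [0], [1], [2], [3], [4]
  1-simplices (10): [0,1], [0,2], [0,3], [0,4], [1,2], [1,3], [1,4], [2,3], [2,4], [3,4]
  2-simplices (5): [0,1,4], [0,2,3], [0,2,4], [1,2,3], [1,3,4]

Hence C_0 ≅ Z^5, C_1 ≅ Z^10, C_2 ≅ Z^5.

∂_1: C_1 → C_0 sends each edge [p,q] (with p < q) to q − p.
The 5×10 boundary matrix has rank 4 and Smith normal form diag(1,1,1,1).

The boundary map ∂_2: C_2 → C_1 maps a triangle to the signed sum of its edges. For instance
  ∂[0,2,3] = [2,3] − [0,3] + [0,2],
  ∂[0,2,4] = [2,4] − [0,4] + [0,2].
As a 10×5 matrix over Z this has rank 5, with invariant factors (1,1,1,1,1).

Computing H_k = (kernel of ∂_k) / (image of ∂_{k+1}):

  H_0: rank C_0 − rank ∂_1 = 5 − 4 = 1, and the invariant factors of ∂_1 are all 1, so H_0 = Z.
  H_1: rank ker ∂_1 − rank ∂_2 = (10 − 4) − 5 = 1, and the invariant factors of ∂_2 are all 1, so H_1 = Z.
  H_2: rank ker ∂_2 − rank ∂_3 = (5 − 5) − 0 = 0, and there is no ∂_3, so H_2 = 0.

As a check, the Euler characteristic is 5 − 10 + 5 = 0, which agrees with 1 − 1 + 0 = 0.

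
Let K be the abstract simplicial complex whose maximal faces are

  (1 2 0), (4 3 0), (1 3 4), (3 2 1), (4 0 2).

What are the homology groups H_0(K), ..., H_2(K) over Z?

Order the vertices as 0 < 1 < 2 < 3 < 4. Listing each simplex with vertices in this order, K has dimension 2 with simplices:

  0-simplices (5): [0], [1], [2], [3], [4]
  1-simplices (10): [0,1], [0,2], [0,3], [0,4], [1,2], [1,3], [1,4], [2,3], [2,4], [3,4]
  2-simplices (5): [0,1,2], [0,2,4], [0,3,4], [1,2,3], [1,3,4]

Hence C_0 ≅ Z^5, C_1 ≅ Z^10, C_2 ≅ Z^5.

The boundary map ∂_1: C_1 → C_0 maps an edge to its endpoints' difference, ∂[p,q] = q − p. For instance
  ∂[1,3] = [3] − [1].
The resulting 5×10 matrix has rank 4, and its Smith normal form has invariant factors (1,1,1,1).

∂_2: C_2 → C_1 acts by ∂[p,q,r] = [q,r] − [p,r] + [p,q]. For instance
  ∂[0,3,4] = [3,4] − [0,4] + [0,3],
  ∂[1,3,4] = [3,4] − [1,4] + [1,3].
This gives a 10×5 integer matrix of rank 5; reducing to Smith normal form yields diagonal entries (1,1,1,1,1).

Reading off H_k = ker ∂_k / im ∂_{k+1}:

  H_0: rank C_0 − rank ∂_1 = 5 − 4 = 1, and the invariant factors of ∂_1 are all 1, so H_0 = Z.
  H_1: rank ker ∂_1 − rank ∂_2 = (10 − 4) − 5 = 1, and the invariant factors of ∂_2 are all 1, so H_1 = Z.
  H_2: rank ker ∂_2 − rank ∂_3 = (5 − 5) − 0 = 0, and there is no ∂_3, so H_2 = 0.

As a check, the Euler characteristic is 5 − 10 + 5 = 0, which agrees with 1 − 1 + 0 = 0.

H_0 = Z,  H_1 = Z,  H_2 = 0.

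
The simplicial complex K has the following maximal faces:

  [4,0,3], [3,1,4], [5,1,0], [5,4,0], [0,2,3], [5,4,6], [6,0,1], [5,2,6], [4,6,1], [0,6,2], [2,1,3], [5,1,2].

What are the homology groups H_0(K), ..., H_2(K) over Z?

H_0 ≅ Z,  H_1 ≅ Z/2,  H_2 = 0.

Take the total order 0 < 1 < 2 < 3 < 4 < 5 < 6 on the vertex set. Then K (dimension 2) consists of the simplices:

  0-simplices (7): [0], [1], [2], [3], [4], [5], [6]
  1-simplices (18): [0,1], [0,2], [0,3], [0,4], [0,5], [0,6], [1,2], [1,3], [1,4], [1,5], [1,6], [2,3], [2,5], [2,6], [3,4], [4,5], [4,6], [5,6]
  2-simplices (12): [0,1,5], [0,1,6], [0,2,3], [0,2,6], [0,3,4], [0,4,5], [1,2,3], [1,2,5], [1,3,4], [1,4,6], [2,5,6], [4,5,6]

giving chain groups C_0 ≅ Z^7, C_1 ≅ Z^18, C_2 ≅ Z^12.

The boundary map ∂_1: C_1 → C_0 is given by ∂[p,q] = [q] − [p]. For instance
  ∂[1,4] = [4] − [1].
The 7×18 boundary matrix has rank 6 and Smith normal form diag(1,1,1,1,1,1).

∂_2: C_2 → C_1 acts by ∂[p,q,r] = [q,r] − [p,r] + [p,q]. For instance
  ∂[4,5,6] = [5,6] − [4,6] + [4,5],
  ∂[1,2,5] = [2,5] − [1,5] + [1,2].
The resulting 18×12 matrix has rank 12, and its Smith normal form has invariant factors (1,1,1,1,1,1,1,1,1,1,1,2).

Reading off H_k = ker ∂_k / im ∂_{k+1}:

  H_0: rank C_0 − rank ∂_1 = 7 − 6 = 1, and the invariant factors of ∂_1 are all 1, so H_0 = Z.
  H_1: rank ker ∂_1 − rank ∂_2 = (18 − 6) − 12 = 0, and ∂_2 has invariant factor 2 > 1, so H_1 = Z/2.
  H_2: rank ker ∂_2 − rank ∂_3 = (12 − 12) − 0 = 0, and there is no ∂_3, so H_2 = 0.

(K is a triangulation of the real projective plane RP^2.)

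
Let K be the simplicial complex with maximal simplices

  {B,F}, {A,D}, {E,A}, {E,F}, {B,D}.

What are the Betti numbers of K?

b_0 = 1, b_1 = 1.

K has 5 vertices, 5 edges.
rank ∂_0 = 0, rank ∂_1 = 4 ⇒ b_0 = 5 − 0 − 4 = 1; all invariant factors of ∂_1 are 1 so no torsion. So H_0 ≅ Z.
rank ∂_1 = 4, rank ∂_2 = 0 ⇒ b_1 = 5 − 4 − 0 = 1. So H_1 ≅ Z.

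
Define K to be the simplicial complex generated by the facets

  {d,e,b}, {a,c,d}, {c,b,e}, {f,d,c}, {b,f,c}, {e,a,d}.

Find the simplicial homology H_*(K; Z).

Order the vertices as a < b < c < d < e < f. Listing each simplex with vertices in this order, K has dimension 2 with simplices:

  0-simplices (6): a, b, c, d, e, f
  1-simplices (12): ac, ad, ae, bc, bd, be, bf, cd, ce, cf, de, df
  2-simplices (6): acd, ade, bce, bcf, bde, cdf

so the chain groups are C_0 ≅ Z^6, C_1 ≅ Z^12, C_2 ≅ Z^6.

Boundary ∂_1: C_1 → C_0 sends each edge [p,q] (with p < q) to q − p. For instance
  ∂cd = d − c.
The resulting 6×12 matrix has rank 5, and its Smith normal form has invariant factors (1,1,1,1,1).

∂_2: C_2 → C_1 acts by ∂[p,q,r] = [q,r] − [p,r] + [p,q]. For instance
  ∂bcf = cf − bf + bc,
  ∂acd = cd − ad + ac.
The resulting 12×6 matrix has rank 6, and its Smith normal form has invariant factors (1,1,1,1,1,1).

Now H_k = ker ∂_k / im ∂_{k+1}, so:

  H_0: rank C_0 − rank ∂_1 = 6 − 5 = 1, and the invariant factors of ∂_1 are all 1, so H_0 = Z.
  H_1: rank ker ∂_1 − rank ∂_2 = (12 − 5) − 6 = 1, and the invariant factors of ∂_2 are all 1, so H_1 = Z.
  H_2: rank ker ∂_2 − rank ∂_3 = (6 − 6) − 0 = 0, and there is no ∂_3, so H_2 = 0.

H_0 ≅ Z,  H_1 ≅ Z,  H_2 = 0.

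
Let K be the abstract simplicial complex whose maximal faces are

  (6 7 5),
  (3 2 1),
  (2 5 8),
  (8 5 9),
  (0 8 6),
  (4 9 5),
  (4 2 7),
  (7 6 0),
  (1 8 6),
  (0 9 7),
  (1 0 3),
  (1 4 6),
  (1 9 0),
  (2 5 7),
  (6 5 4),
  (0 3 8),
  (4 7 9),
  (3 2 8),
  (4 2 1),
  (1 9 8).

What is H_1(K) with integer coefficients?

Order the vertices as 0 < 1 < 2 < 3 < 4 < 5 < 6 < 7 < 8 < 9. Listing each simplex with vertices in this order, K has dimension 2 with simplices:

  0-simplices (10): [0], [1], [2], [3], [4], [5], [6], [7], [8], [9]
  1-simplices (30): (30 of them)
  2-simplices (20): (20 of them)

giving chain groups C_0 ≅ Z^10, C_1 ≅ Z^30, C_2 ≅ Z^20.

Boundary ∂_1: C_1 → C_0 is given by ∂[p,q] = [q] − [p]. For instance
  ∂[3,8] = [8] − [3].
The 10×30 boundary matrix has rank 9 and Smith normal form diag(1,1,1,1,1,1,1,1,1).

The boundary map ∂_2: C_2 → C_1 sends each 2-simplex [p,q,r] to [q,r] − [p,r] + [p,q]. For instance
  ∂[0,1,3] = [1,3] − [0,3] + [0,1],
  ∂[5,8,9] = [8,9] − [5,9] + [5,8].
As a 30×20 matrix over Z this has rank 20, with invariant factors (1,1,1,1,1,1,1,1,1,1,1,1,1,1,1,1,1,1,1,2).

Computing H_k = (kernel of ∂_k) / (image of ∂_{k+1}):

  H_1: rank ker ∂_1 − rank ∂_2 = (30 − 9) − 20 = 1, and ∂_2 has invariant factor 2 > 1, so H_1 = Z × Z/2.

H_1 = Z × Z/2.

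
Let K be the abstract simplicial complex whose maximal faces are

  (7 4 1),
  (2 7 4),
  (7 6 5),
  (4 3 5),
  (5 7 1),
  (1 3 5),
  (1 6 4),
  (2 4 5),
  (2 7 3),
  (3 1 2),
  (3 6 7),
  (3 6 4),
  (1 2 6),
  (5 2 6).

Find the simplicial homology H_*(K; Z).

H_0 ≅ Z,  H_1 ≅ Z^2,  H_2 ≅ Z.

Take the total order 1 < 2 < 3 < 4 < 5 < 6 < 7 on the vertex set. Then K (dimension 2) consists of the simplices:

  0-simplices (7): [1], [2], [3], [4], [5], [6], [7]
  1-simplices (21): [1,2], [1,3], [1,4], [1,5], [1,6], [1,7], [2,3], [2,4], [2,5], [2,6], [2,7], [3,4], [3,5], [3,6], [3,7], [4,5], [4,6], [4,7], [5,6], [5,7], [6,7]
  2-simplices (14): [1,2,3], [1,2,6], [1,3,5], [1,4,6], [1,4,7], [1,5,7], [2,3,7], [2,4,5], [2,4,7], [2,5,6], [3,4,5], [3,4,6], [3,6,7], [5,6,7]

giving chain groups C_0 ≅ Z^7, C_1 ≅ Z^21, C_2 ≅ Z^14.

The boundary map ∂_1: C_1 → C_0 is given by ∂[p,q] = [q] − [p]. For instance
  ∂[2,5] = [5] − [2].
The 7×21 boundary matrix has rank 6 and Smith normal form diag(1,1,1,1,1,1).

Boundary ∂_2: C_2 → C_1 maps a triangle to the signed sum of its edges. For instance
  ∂[1,3,5] = [3,5] − [1,5] + [1,3],
  ∂[3,4,5] = [4,5] − [3,5] + [3,4].
The resulting 21×14 matrix has rank 13, and its Smith normal form has invariant factors (1,1,1,1,1,1,1,1,1,1,1,1,1).

Now H_k = ker ∂_k / im ∂_{k+1}, so:

  H_0: rank C_0 − rank ∂_1 = 7 − 6 = 1, and the invariant factors of ∂_1 are all 1, so H_0 ≅ Z.
  H_1: rank ker ∂_1 − rank ∂_2 = (21 − 6) − 13 = 2, and the invariant factors of ∂_2 are all 1, so H_1 ≅ Z^2.
  H_2: rank ker ∂_2 − rank ∂_3 = (14 − 13) − 0 = 1, and there is no ∂_3, so H_2 ≅ Z.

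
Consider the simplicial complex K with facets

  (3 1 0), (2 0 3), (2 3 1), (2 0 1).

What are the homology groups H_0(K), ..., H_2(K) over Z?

Take the total order 0 < 1 < 2 < 3 on the vertex set. Then K (dimension 2) consists of the simplices:

  0-simplices (4): [0], [1], [2], [3]
  1-simplices (6): [0,1], [0,2], [0,3], [1,2], [1,3], [2,3]
  2-simplices (4): [0,1,2], [0,1,3], [0,2,3], [1,2,3]

Hence C_0 ≅ Z^4, C_1 ≅ Z^6, C_2 ≅ Z^4.

Boundary ∂_1: C_1 → C_0 maps an edge to its endpoints' difference, ∂[p,q] = q − p. For instance
  ∂[0,1] = [1] − [0].
As a 4×6 matrix over Z this has rank 3, with invariant factors (1,1,1).

∂_2: C_2 → C_1 maps a triangle to the signed sum of its edges. For instance
  ∂[0,1,3] = [1,3] − [0,3] + [0,1],
  ∂[0,1,2] = [1,2] − [0,2] + [0,1].
This gives a 6×4 integer matrix of rank 3; reducing to Smith normal form yields diagonal entries (1,1,1).

Now H_k = ker ∂_k / im ∂_{k+1}, so:

  H_0: rank C_0 − rank ∂_1 = 4 − 3 = 1, and the invariant factors of ∂_1 are all 1, so H_0 = Z.
  H_1: rank ker ∂_1 − rank ∂_2 = (6 − 3) − 3 = 0, and the invariant factors of ∂_2 are all 1, so H_1 = 0.
  H_2: rank ker ∂_2 − rank ∂_3 = (4 − 3) − 0 = 1, and there is no ∂_3, so H_2 = Z.

H_0 = Z,  H_1 = 0,  H_2 = Z.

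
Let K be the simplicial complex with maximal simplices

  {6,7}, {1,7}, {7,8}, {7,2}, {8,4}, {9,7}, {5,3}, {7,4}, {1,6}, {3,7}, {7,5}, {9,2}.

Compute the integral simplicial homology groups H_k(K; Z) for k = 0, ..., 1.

H_0 = Z,  H_1 = Z^4.

Order the vertices as 1 < 2 < 3 < 4 < 5 < 6 < 7 < 8 < 9. Listing each simplex with vertices in this order, K has dimension 1 with simplices:

  0-simplices (9): [1], [2], [3], [4], [5], [6], [7], [8], [9]
  1-simplices (12): [1,6], [1,7], [2,7], [2,9], [3,5], [3,7], [4,7], [4,8], [5,7], [6,7], [7,8], [7,9]

giving chain groups C_0 ≅ Z^9, C_1 ≅ Z^12.

Boundary ∂_1: C_1 → C_0 is given by ∂[p,q] = [q] − [p].
This gives a 9×12 integer matrix of rank 8; reducing to Smith normal form yields diagonal entries (1,1,1,1,1,1,1,1).

Now H_k = ker ∂_k / im ∂_{k+1}, so:

  H_0: rank C_0 − rank ∂_1 = 9 − 8 = 1, and the invariant factors of ∂_1 are all 1, so H_0 ≅ Z.
  H_1: rank ker ∂_1 − rank ∂_2 = (12 − 8) − 0 = 4, and there is no ∂_2, so H_1 ≅ Z^4.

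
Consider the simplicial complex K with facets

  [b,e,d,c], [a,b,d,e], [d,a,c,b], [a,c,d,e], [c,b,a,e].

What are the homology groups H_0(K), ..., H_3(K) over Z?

H_0 = Z,  H_1 = 0,  H_2 = 0,  H_3 = Z.

Take the total order a < b < c < d < e on the vertex set. Then K (dimension 3) consists of the simplices:

  0-simplices (5): a, b, c, d, e
  1-simplices (10): ab, ac, ad, ae, bc, bd, be, cd, ce, de
  2-simplices (10): abc, abd, abe, acd, ace, ade, bcd, bce, bde, cde
  3-simplices (5): abcd, abce, abde, acde, bcde

Hence C_0 ≅ Z^5, C_1 ≅ Z^10, C_2 ≅ Z^10, C_3 ≅ Z^5.

∂_1: C_1 → C_0 maps an edge to its endpoints' difference, ∂[p,q] = q − p. For instance
  ∂ad = d − a.
As a 5×10 matrix over Z this has rank 4, with invariant factors (1,1,1,1).

The boundary map ∂_2: C_2 → C_1 maps a triangle to the signed sum of its edges. For instance
  ∂cde = de − ce + cd,
  ∂abe = be − ae + ab.
This gives a 10×10 integer matrix of rank 6; reducing to Smith normal form yields diagonal entries (1,1,1,1,1,1).

Boundary ∂_3: C_3 → C_2 sends each 3-simplex σ to the alternating sum Σ_i (−1)^i (σ with its i-th vertex removed). For instance
  ∂abce = bce − ace + abe − abc,
  ∂abcd = bcd − acd + abd − abc.
This gives a 10×5 integer matrix of rank 4; reducing to Smith normal form yields diagonal entries (1,1,1,1).

Reading off H_k = ker ∂_k / im ∂_{k+1}:

  H_0: rank C_0 − rank ∂_1 = 5 − 4 = 1, and the invariant factors of ∂_1 are all 1, so H_0 ≅ Z.
  H_1: rank ker ∂_1 − rank ∂_2 = (10 − 4) − 6 = 0, and the invariant factors of ∂_2 are all 1, so H_1 ≅ 0.
  H_2: rank ker ∂_2 − rank ∂_3 = (10 − 6) − 4 = 0, and the invariant factors of ∂_3 are all 1, so H_2 ≅ 0.
  H_3: rank ker ∂_3 − rank ∂_4 = (5 − 4) − 0 = 1, and there is no ∂_4, so H_3 ≅ Z.

As a check, the Euler characteristic is 5 − 10 + 10 − 5 = 0, which agrees with 1 − 0 + 0 − 1 = 0.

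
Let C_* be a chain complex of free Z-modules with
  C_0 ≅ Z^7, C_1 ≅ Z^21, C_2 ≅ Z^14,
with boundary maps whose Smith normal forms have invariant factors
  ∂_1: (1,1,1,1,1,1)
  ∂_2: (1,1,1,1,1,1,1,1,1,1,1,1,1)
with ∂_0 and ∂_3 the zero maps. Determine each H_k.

H_0 ≅ Z,  H_1 ≅ Z^2,  H_2 ≅ Z.

H_0: b_0 = 7 − 0 − 6 = 1; torsion from ∂_1 factors > 1: none. So H_0 ≅ Z.
H_1: b_1 = 21 − 6 − 13 = 2; torsion from ∂_2 factors > 1: none. So H_1 ≅ Z^2.
H_2: b_2 = 14 − 13 − 0 = 1; torsion from ∂_3 factors > 1: none. So H_2 ≅ Z.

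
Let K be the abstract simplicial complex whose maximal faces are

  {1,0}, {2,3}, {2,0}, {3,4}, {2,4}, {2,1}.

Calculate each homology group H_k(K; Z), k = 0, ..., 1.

Fix the vertex order 0 < 1 < 2 < 3 < 4 and write every simplex with vertices in increasing order. Then dim K = 1 and the simplices of K are:

  0-simplices (5): [0], [1], [2], [3], [4]
  1-simplices (6): [0,1], [0,2], [1,2], [2,3], [2,4], [3,4]

giving chain groups C_0 ≅ Z^5, C_1 ≅ Z^6.

Boundary ∂_1: C_1 → C_0 maps an edge to its endpoints' difference, ∂[p,q] = q − p.
This gives a 5×6 integer matrix of rank 4; reducing to Smith normal form yields diagonal entries (1,1,1,1).

Reading off H_k = ker ∂_k / im ∂_{k+1}:

  H_0: rank C_0 − rank ∂_1 = 5 − 4 = 1, and the invariant factors of ∂_1 are all 1, so H_0 = Z.
  H_1: rank ker ∂_1 − rank ∂_2 = (6 − 4) − 0 = 2, and there is no ∂_2, so H_1 = Z^2.

H_0 ≅ Z,  H_1 ≅ Z^2.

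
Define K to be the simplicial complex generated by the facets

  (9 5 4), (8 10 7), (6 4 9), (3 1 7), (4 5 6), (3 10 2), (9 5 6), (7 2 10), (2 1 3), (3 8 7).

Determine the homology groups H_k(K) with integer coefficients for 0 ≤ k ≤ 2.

Fix the vertex order 1 < 2 < 3 < 4 < 5 < 6 < 7 < 8 < 9 < 10 and write every simplex with vertices in increasing order. Then dim K = 2 and the simplices of K are:

  0-simplices (10): [1], [2], [3], [4], [5], [6], [7], [8], [9], [10]
  1-simplices (18): [1,2], [1,3], [1,7], [2,3], [2,7], [2,10], [3,7], [3,8], [3,10], [4,5], [4,6], [4,9], [5,6], [5,9], [6,9], [7,8], [7,10], [8,10]
  2-simplices (10): [1,2,3], [1,3,7], [2,3,10], [2,7,10], [3,7,8], [4,5,6], [4,5,9], [4,6,9], [5,6,9], [7,8,10]

so the chain groups are C_0 ≅ Z^10, C_1 ≅ Z^18, C_2 ≅ Z^10.

Boundary ∂_1: C_1 → C_0 is given by ∂[p,q] = [q] − [p]. For instance
  ∂[1,3] = [3] − [1].
As a 10×18 matrix over Z this has rank 8, with invariant factors (1,1,1,1,1,1,1,1).

Boundary ∂_2: C_2 → C_1 acts by ∂[p,q,r] = [q,r] − [p,r] + [p,q]. For instance
  ∂[3,7,8] = [7,8] − [3,8] + [3,7],
  ∂[4,5,9] = [5,9] − [4,9] + [4,5].
The 18×10 boundary matrix has rank 9 and Smith normal form diag(1,1,1,1,1,1,1,1,1).

Reading off H_k = ker ∂_k / im ∂_{k+1}:

  H_0: rank C_0 − rank ∂_1 = 10 − 8 = 2, and the invariant factors of ∂_1 are all 1, so H_0 = Z^2.
  H_1: rank ker ∂_1 − rank ∂_2 = (18 − 8) − 9 = 1, and the invariant factors of ∂_2 are all 1, so H_1 = Z.
  H_2: rank ker ∂_2 − rank ∂_3 = (10 − 9) − 0 = 1, and there is no ∂_3, so H_2 = Z.

As a check, the Euler characteristic is 10 − 18 + 10 = 2, which agrees with 2 − 1 + 1 = 2.

H_0 ≅ Z^2,  H_1 ≅ Z,  H_2 ≅ Z.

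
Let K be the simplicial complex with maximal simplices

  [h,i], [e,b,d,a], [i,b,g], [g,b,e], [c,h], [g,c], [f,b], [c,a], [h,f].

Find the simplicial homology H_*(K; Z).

Order the vertices as a < b < c < d < e < f < g < h < i. Listing each simplex with vertices in this order, K has dimension 3 with simplices:

  0-simplices (9): a, b, c, d, e, f, g, h, i
  1-simplices (16): ab, ac, ad, ae, bd, be, bf, bg, bi, cg, ch, de, eg, fh, gi, hi
  2-simplices (6): abd, abe, ade, bde, beg, bgi
  3-simplices (1): abde

Hence C_0 ≅ Z^9, C_1 ≅ Z^16, C_2 ≅ Z^6, C_3 ≅ Z^1.

∂_1: C_1 → C_0 maps an edge to its endpoints' difference, ∂[p,q] = q − p. For instance
  ∂gi = i − g.
The 9×16 boundary matrix has rank 8 and Smith normal form diag(1,1,1,1,1,1,1,1).

Boundary ∂_2: C_2 → C_1 acts by ∂[p,q,r] = [q,r] − [p,r] + [p,q]. For instance
  ∂ade = de − ae + ad,
  ∂bde = de − be + bd.
This gives a 16×6 integer matrix of rank 5; reducing to Smith normal form yields diagonal entries (1,1,1,1,1).

Boundary ∂_3: C_3 → C_2 sends each 3-simplex σ to the alternating sum Σ_i (−1)^i (σ with its i-th vertex removed). For instance
  ∂abde = bde − ade + abe − abd.
The resulting 6×1 matrix has rank 1, and its Smith normal form has invariant factors (1).

Now H_k = ker ∂_k / im ∂_{k+1}, so:

  H_0: rank C_0 − rank ∂_1 = 9 − 8 = 1, and the invariant factors of ∂_1 are all 1, so H_0 = Z.
  H_1: rank ker ∂_1 − rank ∂_2 = (16 − 8) − 5 = 3, and the invariant factors of ∂_2 are all 1, so H_1 = Z^3.
  H_2: rank ker ∂_2 − rank ∂_3 = (6 − 5) − 1 = 0, and the invariant factors of ∂_3 are all 1, so H_2 = 0.
  H_3: rank ker ∂_3 − rank ∂_4 = (1 − 1) − 0 = 0, and there is no ∂_4, so H_3 = 0.

As a check, the Euler characteristic is 9 − 16 + 6 − 1 = -2, which agrees with 1 − 3 + 0 − 0 = -2.

H_0 ≅ Z,  H_1 ≅ Z^3,  H_2 = 0,  H_3 = 0.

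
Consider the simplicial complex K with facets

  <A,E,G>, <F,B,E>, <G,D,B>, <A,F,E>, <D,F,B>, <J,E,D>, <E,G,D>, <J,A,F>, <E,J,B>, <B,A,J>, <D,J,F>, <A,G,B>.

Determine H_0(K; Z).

H_0 = Z.

Fix the vertex order A < B < D < E < F < G < J and write every simplex with vertices in increasing order. Then dim K = 2 and the simplices of K are:

  0-simplices (7): A, B, D, E, F, G, J
  1-simplices (18): AB, AE, AF, AG, AJ, BD, BE, BF, BG, BJ, DE, DF, DG, DJ, EF, EG, EJ, FJ
  2-simplices (12): ABG, ABJ, AEF, AEG, AFJ, BDF, BDG, BEF, BEJ, DEG, DEJ, DFJ

giving chain groups C_0 ≅ Z^7, C_1 ≅ Z^18, C_2 ≅ Z^12.

The boundary map ∂_1: C_1 → C_0 maps an edge to its endpoints' difference, ∂[p,q] = q − p. For instance
  ∂EF = F − E.
The resulting 7×18 matrix has rank 6, and its Smith normal form has invariant factors (1,1,1,1,1,1).

Boundary ∂_2: C_2 → C_1 acts by ∂[p,q,r] = [q,r] − [p,r] + [p,q]. For instance
  ∂AEF = EF − AF + AE,
  ∂DEG = EG − DG + DE.
The resulting 18×12 matrix has rank 12, and its Smith normal form has invariant factors (1,1,1,1,1,1,1,1,1,1,1,2).

From H_k ≅ ker(∂_k) / im(∂_{k+1}) we obtain:

  H_0: rank C_0 − rank ∂_1 = 7 − 6 = 1, and the invariant factors of ∂_1 are all 1, so H_0 = Z.

(K is a triangulation of the real projective plane RP^2.)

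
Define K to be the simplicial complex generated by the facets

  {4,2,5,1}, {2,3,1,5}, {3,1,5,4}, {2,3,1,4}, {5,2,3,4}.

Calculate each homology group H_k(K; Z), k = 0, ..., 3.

H_0 = Z,  H_1 = 0,  H_2 = 0,  H_3 = Z.

Order the vertices as 1 < 2 < 3 < 4 < 5. Listing each simplex with vertices in this order, K has dimension 3 with simplices:

  0-simplices (5): [1], [2], [3], [4], [5]
  1-simplices (10): [1,2], [1,3], [1,4], [1,5], [2,3], [2,4], [2,5], [3,4], [3,5], [4,5]
  2-simplices (10): [1,2,3], [1,2,4], [1,2,5], [1,3,4], [1,3,5], [1,4,5], [2,3,4], [2,3,5], [2,4,5], [3,4,5]
  3-simplices (5): [1,2,3,4], [1,2,3,5], [1,2,4,5], [1,3,4,5], [2,3,4,5]

Hence C_0 ≅ Z^5, C_1 ≅ Z^10, C_2 ≅ Z^10, C_3 ≅ Z^5.

The boundary map ∂_1: C_1 → C_0 is given by ∂[p,q] = [q] − [p]. For instance
  ∂[2,4] = [4] − [2].
The 5×10 boundary matrix has rank 4 and Smith normal form diag(1,1,1,1).

∂_2: C_2 → C_1 maps a triangle to the signed sum of its edges. For instance
  ∂[3,4,5] = [4,5] − [3,5] + [3,4],
  ∂[1,2,3] = [2,3] − [1,3] + [1,2].
The 10×10 boundary matrix has rank 6 and Smith normal form diag(1,1,1,1,1,1).

The boundary map ∂_3: C_3 → C_2 sends each 3-simplex σ to the alternating sum Σ_i (−1)^i (σ with its i-th vertex removed). For instance
  ∂[1,2,3,4] = [2,3,4] − [1,3,4] + [1,2,4] − [1,2,3],
  ∂[1,2,3,5] = [2,3,5] − [1,3,5] + [1,2,5] − [1,2,3].
As a 10×5 matrix over Z this has rank 4, with invariant factors (1,1,1,1).

Computing H_k = (kernel of ∂_k) / (image of ∂_{k+1}):

  H_0: rank C_0 − rank ∂_1 = 5 − 4 = 1, and the invariant factors of ∂_1 are all 1, so H_0 ≅ Z.
  H_1: rank ker ∂_1 − rank ∂_2 = (10 − 4) − 6 = 0, and the invariant factors of ∂_2 are all 1, so H_1 ≅ 0.
  H_2: rank ker ∂_2 − rank ∂_3 = (10 − 6) − 4 = 0, and the invariant factors of ∂_3 are all 1, so H_2 ≅ 0.
  H_3: rank ker ∂_3 − rank ∂_4 = (5 − 4) − 0 = 1, and there is no ∂_4, so H_3 ≅ Z.

As a check, the Euler characteristic is 5 − 10 + 10 − 5 = 0, which agrees with 1 − 0 + 0 − 1 = 0.
(K is a triangulation of the 3-sphere S^3.)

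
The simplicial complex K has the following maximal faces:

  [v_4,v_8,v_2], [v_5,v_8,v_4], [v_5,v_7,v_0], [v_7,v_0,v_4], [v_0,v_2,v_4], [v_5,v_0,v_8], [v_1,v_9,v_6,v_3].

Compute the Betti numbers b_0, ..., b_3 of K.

b_0 = 2, b_1 = 1, b_2 = 0, b_3 = 0.

K has 10 vertices, 18 edges, 10 triangles, 1 3-simplex.
rank ∂_0 = 0, rank ∂_1 = 8 ⇒ b_0 = 10 − 0 − 8 = 2; all invariant factors of ∂_1 are 1 so no torsion. So H_0 ≅ Z^2.
rank ∂_1 = 8, rank ∂_2 = 9 ⇒ b_1 = 18 − 8 − 9 = 1; all invariant factors of ∂_2 are 1 so no torsion. So H_1 ≅ Z.
rank ∂_2 = 9, rank ∂_3 = 1 ⇒ b_2 = 10 − 9 − 1 = 0; all invariant factors of ∂_3 are 1 so no torsion. So H_2 ≅ 0.
rank ∂_3 = 1, rank ∂_4 = 0 ⇒ b_3 = 1 − 1 − 0 = 0. So H_3 ≅ 0.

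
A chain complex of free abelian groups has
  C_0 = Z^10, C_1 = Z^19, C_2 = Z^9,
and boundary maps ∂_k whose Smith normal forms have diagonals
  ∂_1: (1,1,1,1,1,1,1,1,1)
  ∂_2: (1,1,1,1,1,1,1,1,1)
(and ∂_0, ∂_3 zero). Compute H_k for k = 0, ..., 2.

H_0: b_0 = 10 − 0 − 9 = 1; torsion from ∂_1 factors > 1: none. So H_0 ≅ Z.
H_1: b_1 = 19 − 9 − 9 = 1; torsion from ∂_2 factors > 1: none. So H_1 ≅ Z.
H_2: b_2 = 9 − 9 − 0 = 0; torsion from ∂_3 factors > 1: none. So H_2 ≅ 0.

H_0 ≅ Z,  H_1 ≅ Z,  H_2 = 0.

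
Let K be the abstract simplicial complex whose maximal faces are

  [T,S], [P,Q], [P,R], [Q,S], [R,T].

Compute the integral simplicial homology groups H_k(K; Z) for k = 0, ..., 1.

H_0 ≅ Z,  H_1 ≅ Z.

We work with the vertex ordering P < Q < R < S < T. The simplices of K, each written with vertices in increasing order, are:

  0-simplices (5): P, Q, R, S, T
  1-simplices (5): PQ, PR, QS, RT, ST

so the chain groups are C_0 ≅ Z^5, C_1 ≅ Z^5.

Boundary ∂_1: C_1 → C_0 maps an edge to its endpoints' difference, ∂[p,q] = q − p. For instance
  ∂ST = T − S.
As a 5×5 matrix over Z this has rank 4, with invariant factors (1,1,1,1).

From H_k ≅ ker(∂_k) / im(∂_{k+1}) we obtain:

  H_0: rank C_0 − rank ∂_1 = 5 − 4 = 1, and the invariant factors of ∂_1 are all 1, so H_0 = Z.
  H_1: rank ker ∂_1 − rank ∂_2 = (5 − 4) − 0 = 1, and there is no ∂_2, so H_1 = Z.

As a check, the Euler characteristic is 5 − 5 = 0, which agrees with 1 − 1 = 0.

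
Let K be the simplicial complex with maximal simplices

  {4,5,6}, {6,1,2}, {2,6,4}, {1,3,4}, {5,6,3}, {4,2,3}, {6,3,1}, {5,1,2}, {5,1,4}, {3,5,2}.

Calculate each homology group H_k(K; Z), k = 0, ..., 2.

H_0 ≅ Z,  H_1 ≅ Z/2,  H_2 = 0.

Order the vertices as 1 < 2 < 3 < 4 < 5 < 6. Listing each simplex with vertices in this order, K has dimension 2 with simplices:

  0-simplices (6): [1], [2], [3], [4], [5], [6]
  1-simplices (15): [1,2], [1,3], [1,4], [1,5], [1,6], [2,3], [2,4], [2,5], [2,6], [3,4], [3,5], [3,6], [4,5], [4,6], [5,6]
  2-simplices (10): [1,2,5], [1,2,6], [1,3,4], [1,3,6], [1,4,5], [2,3,4], [2,3,5], [2,4,6], [3,5,6], [4,5,6]

so the chain groups are C_0 ≅ Z^6, C_1 ≅ Z^15, C_2 ≅ Z^10.

Boundary ∂_1: C_1 → C_0 sends each edge [p,q] (with p < q) to q − p.
This gives a 6×15 integer matrix of rank 5; reducing to Smith normal form yields diagonal entries (1,1,1,1,1).

The boundary map ∂_2: C_2 → C_1 sends each 2-simplex [p,q,r] to [q,r] − [p,r] + [p,q]. For instance
  ∂[1,2,5] = [2,5] − [1,5] + [1,2],
  ∂[4,5,6] = [5,6] − [4,6] + [4,5].
As a 15×10 matrix over Z this has rank 10, with invariant factors (1,1,1,1,1,1,1,1,1,2).

Reading off H_k = ker ∂_k / im ∂_{k+1}:

  H_0: rank C_0 − rank ∂_1 = 6 − 5 = 1, and the invariant factors of ∂_1 are all 1, so H_0 ≅ Z.
  H_1: rank ker ∂_1 − rank ∂_2 = (15 − 5) − 10 = 0, and ∂_2 has invariant factor 2 > 1, so H_1 ≅ Z/2.
  H_2: rank ker ∂_2 − rank ∂_3 = (10 − 10) − 0 = 0, and there is no ∂_3, so H_2 ≅ 0.

As a check, the Euler characteristic is 6 − 15 + 10 = 1, which agrees with 1 − 0 + 0 = 1.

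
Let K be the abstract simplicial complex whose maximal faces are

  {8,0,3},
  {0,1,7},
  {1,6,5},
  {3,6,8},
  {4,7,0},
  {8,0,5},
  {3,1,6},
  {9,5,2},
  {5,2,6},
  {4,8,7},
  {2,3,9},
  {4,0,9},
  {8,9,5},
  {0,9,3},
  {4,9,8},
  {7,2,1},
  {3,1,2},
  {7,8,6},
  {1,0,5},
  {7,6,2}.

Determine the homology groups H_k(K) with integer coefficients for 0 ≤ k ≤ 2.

H_0 ≅ Z,  H_1 ≅ Z ⊕ Z/2,  H_2 = 0.

Take the total order 0 < 1 < 2 < 3 < 4 < 5 < 6 < 7 < 8 < 9 on the vertex set. Then K (dimension 2) consists of the simplices:

  0-simplices (10): [0], [1], [2], [3], [4], [5], [6], [7], [8], [9]
  1-simplices (30): (30 of them)
  2-simplices (20): (20 of them)

giving chain groups C_0 ≅ Z^10, C_1 ≅ Z^30, C_2 ≅ Z^20.

The boundary map ∂_1: C_1 → C_0 maps an edge to its endpoints' difference, ∂[p,q] = q − p.
The 10×30 boundary matrix has rank 9 and Smith normal form diag(1,1,1,1,1,1,1,1,1).

The boundary map ∂_2: C_2 → C_1 sends each 2-simplex [p,q,r] to [q,r] − [p,r] + [p,q]. For instance
  ∂[4,8,9] = [8,9] − [4,9] + [4,8],
  ∂[1,3,6] = [3,6] − [1,6] + [1,3].
The 30×20 boundary matrix has rank 20 and Smith normal form diag(1,1,1,1,1,1,1,1,1,1,1,1,1,1,1,1,1,1,1,2).

Computing H_k = (kernel of ∂_k) / (image of ∂_{k+1}):

  H_0: rank C_0 − rank ∂_1 = 10 − 9 = 1, and the invariant factors of ∂_1 are all 1, so H_0 ≅ Z.
  H_1: rank ker ∂_1 − rank ∂_2 = (30 − 9) − 20 = 1, and ∂_2 has invariant factor 2 > 1, so H_1 ≅ Z ⊕ Z/2.
  H_2: rank ker ∂_2 − rank ∂_3 = (20 − 20) − 0 = 0, and there is no ∂_3, so H_2 ≅ 0.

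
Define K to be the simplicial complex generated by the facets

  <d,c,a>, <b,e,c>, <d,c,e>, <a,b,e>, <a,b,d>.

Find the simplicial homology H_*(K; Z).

Fix the vertex order a < b < c < d < e and write every simplex with vertices in increasing order. Then dim K = 2 and the simplices of K are:

  0-simplices (5): a, b, c, d, e
  1-simplices (10): ab, ac, ad, ae, bc, bd, be, cd, ce, de
  2-simplices (5): abd, abe, acd, bce, cde

giving chain groups C_0 ≅ Z^5, C_1 ≅ Z^10, C_2 ≅ Z^5.

∂_1: C_1 → C_0 sends each edge [p,q] (with p < q) to q − p.
This gives a 5×10 integer matrix of rank 4; reducing to Smith normal form yields diagonal entries (1,1,1,1).

∂_2: C_2 → C_1 maps a triangle to the signed sum of its edges. For instance
  ∂abe = be − ae + ab,
  ∂abd = bd − ad + ab.
The 10×5 boundary matrix has rank 5 and Smith normal form diag(1,1,1,1,1).

From H_k ≅ ker(∂_k) / im(∂_{k+1}) we obtain:

  H_0: rank C_0 − rank ∂_1 = 5 − 4 = 1, and the invariant factors of ∂_1 are all 1, so H_0 ≅ Z.
  H_1: rank ker ∂_1 − rank ∂_2 = (10 − 4) − 5 = 1, and the invariant factors of ∂_2 are all 1, so H_1 ≅ Z.
  H_2: rank ker ∂_2 − rank ∂_3 = (5 − 5) − 0 = 0, and there is no ∂_3, so H_2 ≅ 0.

As a check, the Euler characteristic is 5 − 10 + 5 = 0, which agrees with 1 − 1 + 0 = 0.
(K is a triangulation of the Möbius band.)

H_0 = Z,  H_1 = Z,  H_2 = 0.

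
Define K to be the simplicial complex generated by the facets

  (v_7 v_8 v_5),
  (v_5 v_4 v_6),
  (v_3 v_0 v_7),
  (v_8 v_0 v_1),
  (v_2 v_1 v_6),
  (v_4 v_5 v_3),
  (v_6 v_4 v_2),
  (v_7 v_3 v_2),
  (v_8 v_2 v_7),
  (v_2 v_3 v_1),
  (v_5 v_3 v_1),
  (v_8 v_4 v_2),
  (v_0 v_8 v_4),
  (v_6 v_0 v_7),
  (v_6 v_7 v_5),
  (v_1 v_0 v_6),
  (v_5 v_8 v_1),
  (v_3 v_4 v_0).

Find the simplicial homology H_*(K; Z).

H_0 = Z,  H_1 = Z^2,  H_2 = Z.

Fix the vertex order v_0 < v_1 < v_2 < v_3 < v_4 < v_5 < v_6 < v_7 < v_8 and write every simplex with vertices in increasing order. Then dim K = 2 and the simplices of K are:

  0-simplices (9): [v_0], [v_1], [v_2], [v_3], [v_4], [v_5], [v_6], [v_7], [v_8]
  1-simplices (27): (27 of them)
  2-simplices (18): (18 of them)

so the chain groups are C_0 ≅ Z^9, C_1 ≅ Z^27, C_2 ≅ Z^18.

Boundary ∂_1: C_1 → C_0 maps an edge to its endpoints' difference, ∂[p,q] = q − p. For instance
  ∂[v_2,v_8] = [v_8] − [v_2].
The 9×27 boundary matrix has rank 8 and Smith normal form diag(1,1,1,1,1,1,1,1).

Boundary ∂_2: C_2 → C_1 acts by ∂[p,q,r] = [q,r] − [p,r] + [p,q]. For instance
  ∂[v_0,v_1,v_6] = [v_1,v_6] − [v_0,v_6] + [v_0,v_1],
  ∂[v_5,v_7,v_8] = [v_7,v_8] − [v_5,v_8] + [v_5,v_7].
The 27×18 boundary matrix has rank 17 and Smith normal form diag(1,1,1,1,1,1,1,1,1,1,1,1,1,1,1,1,1).

Now H_k = ker ∂_k / im ∂_{k+1}, so:

  H_0: rank C_0 − rank ∂_1 = 9 − 8 = 1, and the invariant factors of ∂_1 are all 1, so H_0 ≅ Z.
  H_1: rank ker ∂_1 − rank ∂_2 = (27 − 8) − 17 = 2, and the invariant factors of ∂_2 are all 1, so H_1 ≅ Z^2.
  H_2: rank ker ∂_2 − rank ∂_3 = (18 − 17) − 0 = 1, and there is no ∂_3, so H_2 ≅ Z.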